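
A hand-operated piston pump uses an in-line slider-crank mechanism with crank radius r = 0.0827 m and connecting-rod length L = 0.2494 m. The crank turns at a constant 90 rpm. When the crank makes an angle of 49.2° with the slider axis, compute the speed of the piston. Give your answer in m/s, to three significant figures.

ω = 2π·90/60 = 9.425 rad/s
For an in-line slider-crank, x = r cosθ + √(L² − r² sin²θ), so v = −rω sinθ·[1 + r cosθ/√(L² − r² sin²θ)].
With r = 0.0827 m, L = 0.2494 m, θ = 49.2°: √(L² − r² sin²θ) = 0.24141 m.
v = −0.0827·9.425·0.75700·[1 + 0.0827·0.65342/0.24141] = -0.72209 m/s.
|v| = 0.72209 m/s.

0.722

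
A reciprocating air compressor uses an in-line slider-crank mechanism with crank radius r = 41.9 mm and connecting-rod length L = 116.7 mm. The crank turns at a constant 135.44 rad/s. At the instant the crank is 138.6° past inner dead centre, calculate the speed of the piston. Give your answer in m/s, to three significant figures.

2.71

ω = 135.4 rad/s
For an in-line slider-crank, x = r cosθ + √(L² − r² sin²θ), so v = −rω sinθ·[1 + r cosθ/√(L² − r² sin²θ)].
With r = 0.0419 m, L = 0.1167 m, θ = 138.6°: √(L² − r² sin²θ) = 0.11336 m.
v = −0.0419·135.4·0.66131·[1 + 0.0419·-0.75011/0.11336] = -2.7124 m/s.
|v| = 2.7124 m/s.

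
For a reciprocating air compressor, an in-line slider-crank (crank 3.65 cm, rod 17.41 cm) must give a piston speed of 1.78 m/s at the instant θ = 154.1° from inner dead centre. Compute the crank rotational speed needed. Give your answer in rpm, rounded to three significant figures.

For an in-line slider-crank, |v_piston| = rω|sinθ|·[1 + r cosθ/√(L² − r² sin²θ)].
With r = 0.0365 m, L = 0.1741 m, θ = 154.1°: the bracketed kinematic factor |dx/dθ| = 0.012924 m.
ω = v/|dx/dθ| = 1.78/0.012924 = 137.73 rad/s.
N = 60ω/(2π) = 1315.2 rpm.

1320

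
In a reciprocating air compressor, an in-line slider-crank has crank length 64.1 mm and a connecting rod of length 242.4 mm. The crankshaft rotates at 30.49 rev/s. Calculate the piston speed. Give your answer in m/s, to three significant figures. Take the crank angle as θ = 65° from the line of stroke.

ω = 2π·30.5 = 191.6 rad/s
For an in-line slider-crank, x = r cosθ + √(L² − r² sin²θ), so v = −rω sinθ·[1 + r cosθ/√(L² − r² sin²θ)].
With r = 0.0641 m, L = 0.2424 m, θ = 65°: √(L² − r² sin²θ) = 0.23534 m.
v = −0.0641·191.6·0.90631·[1 + 0.0641·0.42262/0.23534] = -12.411 m/s.
|v| = 12.411 m/s.

12.4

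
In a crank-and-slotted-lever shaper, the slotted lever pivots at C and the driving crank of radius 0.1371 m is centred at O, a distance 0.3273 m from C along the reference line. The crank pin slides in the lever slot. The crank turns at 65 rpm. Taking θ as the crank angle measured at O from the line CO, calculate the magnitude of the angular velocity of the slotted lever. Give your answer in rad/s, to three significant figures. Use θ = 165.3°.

4.28

ω = 6.807 rad/s (from 65 rpm).
Crank pin A relative to C: A = (d + r cosθ, r sinθ); lever angle φ = atan2(r sinθ, d + r cosθ).
Differentiating tanφ: φ̇ = rω(d cosθ + r)/(d² + r² + 2dr cosθ).
d² + r² + 2dr cosθ = |CA|² = 0.0391136 m²;  d cosθ + r = -0.17949 m.
|ω_lever| = |0.1371·6.807·-0.17949| / 0.0391136 = 4.2824 rad/s.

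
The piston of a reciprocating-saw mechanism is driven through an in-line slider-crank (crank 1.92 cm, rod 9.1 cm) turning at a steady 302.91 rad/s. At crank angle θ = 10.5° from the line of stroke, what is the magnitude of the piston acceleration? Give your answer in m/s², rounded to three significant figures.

ω = 302.9 rad/s
x(θ) = r cosθ + √(L² − r² sin²θ); with ω constant, a = ω²·d²x/dθ².
d²x/dθ² = −r cosθ − r²(cos2θ)/√u − r⁴ sin²2θ/(4u^{3/2}),  u = L² − r² sin²θ = 0.00826876 m².
Substituting r = 0.0192 m, L = 0.091 m, θ = 10.5°: d²x/dθ² = -0.022669 m.
a = ω²·d²x/dθ² = (302.9)²·(-0.022669) = -2080 m/s²;  |a| = 2080 m/s².

2080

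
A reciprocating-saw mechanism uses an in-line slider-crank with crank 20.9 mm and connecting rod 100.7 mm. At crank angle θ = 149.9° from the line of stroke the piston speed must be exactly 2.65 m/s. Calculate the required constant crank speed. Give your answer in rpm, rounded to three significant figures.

2950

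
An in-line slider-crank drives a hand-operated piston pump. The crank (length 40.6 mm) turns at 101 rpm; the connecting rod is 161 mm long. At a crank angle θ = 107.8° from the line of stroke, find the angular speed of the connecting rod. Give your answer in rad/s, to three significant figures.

0.840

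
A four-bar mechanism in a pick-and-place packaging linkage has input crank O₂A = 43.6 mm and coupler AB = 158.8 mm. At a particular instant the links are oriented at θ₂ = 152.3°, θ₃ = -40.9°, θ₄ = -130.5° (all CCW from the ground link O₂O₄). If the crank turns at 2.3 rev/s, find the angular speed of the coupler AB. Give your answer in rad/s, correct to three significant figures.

ω₂ = 14.45 rad/s (from 2.3 rev/s).
Differentiating the loop-closure r₂e^{iθ₂}+r₃e^{iθ₃}=r₁+r₄e^{iθ₄} gives r₂ω₂e^{iθ₂}+r₃ω₃e^{iθ₃}=r₄ω₄e^{iθ₄}.
Eliminating the other unknown: ω₃ = r₂ω₂ sin(θ₄−θ₂) / [r₃ sin(θ₃−θ₄)].
Numerator sine = +0.97515; denominator sine = +0.99998.
Result = 0.0436·14.45·(+0.97515) / (0.1588·(+0.99998)) = +3.8692 rad/s; magnitude 3.8692 rad/s.

3.87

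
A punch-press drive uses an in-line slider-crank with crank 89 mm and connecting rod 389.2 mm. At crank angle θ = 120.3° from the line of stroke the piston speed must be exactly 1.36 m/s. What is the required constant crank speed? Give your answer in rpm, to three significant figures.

192

For an in-line slider-crank, |v_piston| = rω|sinθ|·[1 + r cosθ/√(L² − r² sin²θ)].
With r = 0.089 m, L = 0.3892 m, θ = 120.3°: the bracketed kinematic factor |dx/dθ| = 0.067799 m.
ω = v/|dx/dθ| = 1.36/0.067799 = 20.059 rad/s.
N = 60ω/(2π) = 191.55 rpm.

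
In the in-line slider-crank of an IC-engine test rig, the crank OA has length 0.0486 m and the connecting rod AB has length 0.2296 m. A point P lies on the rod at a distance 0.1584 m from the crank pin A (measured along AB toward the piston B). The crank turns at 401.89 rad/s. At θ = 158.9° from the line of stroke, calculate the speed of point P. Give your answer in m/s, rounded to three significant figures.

8.29

ω = 401.9 rad/s.  Crank-pin speed |V_A| = rω = 19.532 m/s, perpendicular to OA.
Rod angle: sinφ = −(r/L) sinθ ⇒ φ = -4.370°; ω_rod = −rω cosθ/√(L²−r²sin²θ) = +79.597 rad/s.
V_P = V_A + ω_rod × AP, with AP = 0.1584 m along the rod.
Components: V_Px = −rω sinθ − a·ω_rod·sinφ = -6.0706 m/s;  V_Py = rω cosθ + a·ω_rod·cosφ = -5.6508 m/s.
|V_P| = √(V_Px² + V_Py²) = 8.2936 m/s.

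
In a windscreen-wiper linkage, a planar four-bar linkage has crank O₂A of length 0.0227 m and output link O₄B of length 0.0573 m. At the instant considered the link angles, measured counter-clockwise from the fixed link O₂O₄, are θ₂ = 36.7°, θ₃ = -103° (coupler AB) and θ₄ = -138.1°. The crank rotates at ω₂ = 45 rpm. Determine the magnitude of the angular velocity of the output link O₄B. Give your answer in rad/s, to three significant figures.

2.10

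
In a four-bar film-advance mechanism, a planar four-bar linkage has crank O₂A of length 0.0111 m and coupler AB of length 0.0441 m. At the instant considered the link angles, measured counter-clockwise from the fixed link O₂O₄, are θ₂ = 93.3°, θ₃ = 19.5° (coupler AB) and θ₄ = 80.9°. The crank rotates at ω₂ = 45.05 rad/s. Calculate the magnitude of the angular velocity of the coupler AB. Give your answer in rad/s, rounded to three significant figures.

ω₂ = 45.05 rad/s
Differentiating the loop-closure r₂e^{iθ₂}+r₃e^{iθ₃}=r₁+r₄e^{iθ₄} gives r₂ω₂e^{iθ₂}+r₃ω₃e^{iθ₃}=r₄ω₄e^{iθ₄}.
Eliminating the other unknown: ω₃ = r₂ω₂ sin(θ₄−θ₂) / [r₃ sin(θ₃−θ₄)].
Numerator sine = -0.21474; denominator sine = -0.87798.
Result = 0.0111·45.05·(-0.21474) / (0.0441·(-0.87798)) = +2.7733 rad/s; magnitude 2.7733 rad/s.

2.77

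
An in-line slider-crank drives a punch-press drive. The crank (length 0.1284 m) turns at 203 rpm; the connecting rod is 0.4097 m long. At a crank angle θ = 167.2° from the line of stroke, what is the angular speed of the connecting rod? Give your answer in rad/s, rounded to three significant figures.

6.51

ω = 21.26 rad/s (converted from 203 rpm).
The rod makes angle φ with the slider axis where L sinφ = r sinθ; differentiating, L cosφ·φ̇ = r ω cosθ.
L cosφ = √(L² − r² sin²θ) = 0.40871 m.
|ω_rod| = r ω |cosθ| / √(L² − r² sin²θ) = 0.1284·21.26·0.97515/0.40871 = 6.5124 rad/s.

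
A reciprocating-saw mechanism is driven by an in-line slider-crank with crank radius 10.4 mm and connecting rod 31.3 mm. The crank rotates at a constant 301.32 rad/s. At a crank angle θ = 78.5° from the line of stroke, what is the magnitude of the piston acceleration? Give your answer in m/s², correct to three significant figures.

ω = 301.3 rad/s
x(θ) = r cosθ + √(L² − r² sin²θ); with ω constant, a = ω²·d²x/dθ².
d²x/dθ² = −r cosθ − r²(cos2θ)/√u − r⁴ sin²2θ/(4u^{3/2}),  u = L² − r² sin²θ = 0.000875829 m².
Substituting r = 0.0104 m, L = 0.0313 m, θ = 78.5°: d²x/dθ² = +0.0012736 m.
a = ω²·d²x/dθ² = (301.3)²·(+0.0012736) = +115.63 m/s²;  |a| = 115.63 m/s².

116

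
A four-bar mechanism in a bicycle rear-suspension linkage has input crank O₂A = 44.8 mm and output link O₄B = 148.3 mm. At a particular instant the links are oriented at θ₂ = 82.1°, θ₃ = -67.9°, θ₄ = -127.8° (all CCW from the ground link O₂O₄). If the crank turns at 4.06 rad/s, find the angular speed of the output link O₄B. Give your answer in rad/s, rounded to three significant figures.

ω₂ = 4.06 rad/s
Differentiating the loop-closure r₂e^{iθ₂}+r₃e^{iθ₃}=r₁+r₄e^{iθ₄} gives r₂ω₂e^{iθ₂}+r₃ω₃e^{iθ₃}=r₄ω₄e^{iθ₄}.
Eliminating the other unknown: ω₄ = r₂ω₂ sin(θ₂−θ₃) / [r₄ sin(θ₄−θ₃)].
Numerator sine = +0.50000; denominator sine = -0.86515.
Result = 0.0448·4.06·(+0.50000) / (0.1483·(-0.86515)) = -0.70883 rad/s; magnitude 0.70883 rad/s.

0.709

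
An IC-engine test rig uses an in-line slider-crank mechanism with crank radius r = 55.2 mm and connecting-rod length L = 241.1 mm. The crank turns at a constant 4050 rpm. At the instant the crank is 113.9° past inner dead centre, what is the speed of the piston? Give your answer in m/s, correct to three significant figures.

19.4

ω = 2π·4050/60 = 424.1 rad/s
For an in-line slider-crank, x = r cosθ + √(L² − r² sin²θ), so v = −rω sinθ·[1 + r cosθ/√(L² − r² sin²θ)].
With r = 0.0552 m, L = 0.2411 m, θ = 113.9°: √(L² − r² sin²θ) = 0.23576 m.
v = −0.0552·424.1·0.91425·[1 + 0.0552·-0.40514/0.23576] = -19.373 m/s.
|v| = 19.373 m/s.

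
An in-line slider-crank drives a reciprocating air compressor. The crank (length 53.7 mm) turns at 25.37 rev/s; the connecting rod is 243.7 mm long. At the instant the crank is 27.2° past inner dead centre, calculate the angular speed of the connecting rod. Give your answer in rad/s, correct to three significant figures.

ω = 159.4 rad/s (converted from 25.37 rev/s).
The rod makes angle φ with the slider axis where L sinφ = r sinθ; differentiating, L cosφ·φ̇ = r ω cosθ.
L cosφ = √(L² − r² sin²θ) = 0.24246 m.
|ω_rod| = r ω |cosθ| / √(L² − r² sin²θ) = 0.0537·159.4·0.88942/0.24246 = 31.401 rad/s.

31.4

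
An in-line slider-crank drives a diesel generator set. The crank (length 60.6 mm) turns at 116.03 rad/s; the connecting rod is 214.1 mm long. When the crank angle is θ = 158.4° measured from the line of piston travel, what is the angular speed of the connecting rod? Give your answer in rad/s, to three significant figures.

30.7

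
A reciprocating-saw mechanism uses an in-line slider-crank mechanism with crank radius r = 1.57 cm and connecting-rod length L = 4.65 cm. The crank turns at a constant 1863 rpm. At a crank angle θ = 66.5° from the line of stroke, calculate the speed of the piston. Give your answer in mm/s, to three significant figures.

ω = 2π·1863/60 = 195.1 rad/s
For an in-line slider-crank, x = r cosθ + √(L² − r² sin²θ), so v = −rω sinθ·[1 + r cosθ/√(L² − r² sin²θ)].
With r = 0.0157 m, L = 0.0465 m, θ = 66.5°: √(L² − r² sin²θ) = 0.044215 m.
v = −0.0157·195.1·0.91706·[1 + 0.0157·0.39875/0.044215] = -3.2066 m/s.
|v| = 3.2066 m/s = 3206.6 mm/s.

3210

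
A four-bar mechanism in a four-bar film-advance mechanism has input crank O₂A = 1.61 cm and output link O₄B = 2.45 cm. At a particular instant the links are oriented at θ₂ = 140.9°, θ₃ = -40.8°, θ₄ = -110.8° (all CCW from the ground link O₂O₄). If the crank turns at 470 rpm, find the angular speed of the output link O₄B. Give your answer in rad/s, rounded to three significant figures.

1.02

ω₂ = 49.22 rad/s (from 470 rpm).
Differentiating the loop-closure r₂e^{iθ₂}+r₃e^{iθ₃}=r₁+r₄e^{iθ₄} gives r₂ω₂e^{iθ₂}+r₃ω₃e^{iθ₃}=r₄ω₄e^{iθ₄}.
Eliminating the other unknown: ω₄ = r₂ω₂ sin(θ₂−θ₃) / [r₄ sin(θ₄−θ₃)].
Numerator sine = -0.02967; denominator sine = -0.93969.
Result = 0.0161·49.22·(-0.02967) / (0.0245·(-0.93969)) = +1.0211 rad/s; magnitude 1.0211 rad/s.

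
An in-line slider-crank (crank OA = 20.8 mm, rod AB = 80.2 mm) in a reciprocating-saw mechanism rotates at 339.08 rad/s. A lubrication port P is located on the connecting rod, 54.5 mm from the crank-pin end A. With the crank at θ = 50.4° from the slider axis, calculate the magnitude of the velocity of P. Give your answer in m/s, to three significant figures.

ω = 339.1 rad/s.  Crank-pin speed |V_A| = rω = 7.0529 m/s, perpendicular to OA.
Rod angle: sinφ = −(r/L) sinθ ⇒ φ = -11.527°; ω_rod = −rω cosθ/√(L²−r²sin²θ) = -57.21 rad/s.
V_P = V_A + ω_rod × AP, with AP = 0.0545 m along the rod.
Components: V_Px = −rω sinθ − a·ω_rod·sinφ = -6.0574 m/s;  V_Py = rω cosθ + a·ω_rod·cosφ = +1.4406 m/s.
|V_P| = √(V_Px² + V_Py²) = 6.2263 m/s.

6.23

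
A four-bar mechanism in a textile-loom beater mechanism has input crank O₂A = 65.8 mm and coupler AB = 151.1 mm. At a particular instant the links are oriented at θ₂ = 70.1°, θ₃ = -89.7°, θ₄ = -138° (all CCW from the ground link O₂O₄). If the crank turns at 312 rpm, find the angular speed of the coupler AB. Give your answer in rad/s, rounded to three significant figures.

8.98

ω₂ = 32.67 rad/s (from 312 rpm).
Differentiating the loop-closure r₂e^{iθ₂}+r₃e^{iθ₃}=r₁+r₄e^{iθ₄} gives r₂ω₂e^{iθ₂}+r₃ω₃e^{iθ₃}=r₄ω₄e^{iθ₄}.
Eliminating the other unknown: ω₃ = r₂ω₂ sin(θ₄−θ₂) / [r₃ sin(θ₃−θ₄)].
Numerator sine = +0.47101; denominator sine = +0.74664.
Result = 0.0658·32.67·(+0.47101) / (0.1511·(+0.74664)) = +8.9757 rad/s; magnitude 8.9757 rad/s.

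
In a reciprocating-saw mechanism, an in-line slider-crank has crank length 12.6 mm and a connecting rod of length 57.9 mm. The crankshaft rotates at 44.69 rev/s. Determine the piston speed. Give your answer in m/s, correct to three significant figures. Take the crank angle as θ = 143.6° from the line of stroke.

ω = 2π·44.7 = 280.8 rad/s
For an in-line slider-crank, x = r cosθ + √(L² − r² sin²θ), so v = −rω sinθ·[1 + r cosθ/√(L² − r² sin²θ)].
With r = 0.0126 m, L = 0.0579 m, θ = 143.6°: √(L² − r² sin²θ) = 0.057415 m.
v = −0.0126·280.8·0.59342·[1 + 0.0126·-0.80489/0.057415] = -1.7287 m/s.
|v| = 1.7287 m/s.

1.73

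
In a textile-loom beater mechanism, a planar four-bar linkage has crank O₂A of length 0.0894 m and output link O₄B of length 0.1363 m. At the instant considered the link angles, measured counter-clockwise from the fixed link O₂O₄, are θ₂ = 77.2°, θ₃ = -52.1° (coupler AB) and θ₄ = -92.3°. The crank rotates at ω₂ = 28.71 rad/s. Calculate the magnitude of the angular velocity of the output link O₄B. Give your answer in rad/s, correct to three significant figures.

22.6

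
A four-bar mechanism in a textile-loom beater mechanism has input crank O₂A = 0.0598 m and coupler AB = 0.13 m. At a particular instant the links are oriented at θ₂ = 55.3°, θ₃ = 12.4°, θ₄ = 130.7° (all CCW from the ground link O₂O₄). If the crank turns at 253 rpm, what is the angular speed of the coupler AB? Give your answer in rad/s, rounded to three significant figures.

13.4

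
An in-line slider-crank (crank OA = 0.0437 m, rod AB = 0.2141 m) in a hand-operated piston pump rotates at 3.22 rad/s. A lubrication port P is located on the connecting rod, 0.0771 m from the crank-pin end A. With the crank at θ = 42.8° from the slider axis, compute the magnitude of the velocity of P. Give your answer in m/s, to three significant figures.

0.121

ω = 3.22 rad/s.  Crank-pin speed |V_A| = rω = 0.14071 m/s, perpendicular to OA.
Rod angle: sinφ = −(r/L) sinθ ⇒ φ = -7.972°; ω_rod = −rω cosθ/√(L²−r²sin²θ) = -0.48694 rad/s.
V_P = V_A + ω_rod × AP, with AP = 0.0771 m along the rod.
Components: V_Px = −rω sinθ − a·ω_rod·sinφ = -0.10081 m/s;  V_Py = rω cosθ + a·ω_rod·cosφ = +0.066066 m/s.
|V_P| = √(V_Px² + V_Py²) = 0.12053 m/s.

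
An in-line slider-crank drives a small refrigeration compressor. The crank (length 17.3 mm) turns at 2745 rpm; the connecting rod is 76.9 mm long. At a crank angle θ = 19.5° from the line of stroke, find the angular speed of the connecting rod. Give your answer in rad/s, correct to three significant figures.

ω = 287.5 rad/s (converted from 2745 rpm).
The rod makes angle φ with the slider axis where L sinφ = r sinθ; differentiating, L cosφ·φ̇ = r ω cosθ.
L cosφ = √(L² − r² sin²θ) = 0.076683 m.
|ω_rod| = r ω |cosθ| / √(L² − r² sin²θ) = 0.0173·287.5·0.94264/0.076683 = 61.132 rad/s.

61.1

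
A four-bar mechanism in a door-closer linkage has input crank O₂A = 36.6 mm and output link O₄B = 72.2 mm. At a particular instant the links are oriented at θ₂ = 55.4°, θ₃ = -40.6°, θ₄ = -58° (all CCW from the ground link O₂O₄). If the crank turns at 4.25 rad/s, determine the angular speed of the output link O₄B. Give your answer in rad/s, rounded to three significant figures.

7.17

ω₂ = 4.25 rad/s
Differentiating the loop-closure r₂e^{iθ₂}+r₃e^{iθ₃}=r₁+r₄e^{iθ₄} gives r₂ω₂e^{iθ₂}+r₃ω₃e^{iθ₃}=r₄ω₄e^{iθ₄}.
Eliminating the other unknown: ω₄ = r₂ω₂ sin(θ₂−θ₃) / [r₄ sin(θ₄−θ₃)].
Numerator sine = +0.99452; denominator sine = -0.29904.
Result = 0.0366·4.25·(+0.99452) / (0.0722·(-0.29904)) = -7.165 rad/s; magnitude 7.165 rad/s.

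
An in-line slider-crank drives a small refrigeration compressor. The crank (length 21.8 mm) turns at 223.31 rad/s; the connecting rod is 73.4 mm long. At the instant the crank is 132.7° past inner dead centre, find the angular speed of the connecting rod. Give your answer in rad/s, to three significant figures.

46.1

ω = 223.3 rad/s
The rod makes angle φ with the slider axis where L sinφ = r sinθ; differentiating, L cosφ·φ̇ = r ω cosθ.
L cosφ = √(L² − r² sin²θ) = 0.07163 m.
|ω_rod| = r ω |cosθ| / √(L² − r² sin²θ) = 0.0218·223.3·0.67816/0.07163 = 46.089 rad/s.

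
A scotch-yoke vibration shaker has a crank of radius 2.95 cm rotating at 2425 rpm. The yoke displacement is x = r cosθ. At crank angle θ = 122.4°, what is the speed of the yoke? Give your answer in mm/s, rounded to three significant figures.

ω = 253.9 rad/s (from 2425 rpm).
x = r cosθ ⇒ ẋ = −rω sinθ.
|v| = rω|sinθ| = 0.0295·253.9·|sin 122.4°| = 6.3252 m/s = 6325.2 mm/s.

6330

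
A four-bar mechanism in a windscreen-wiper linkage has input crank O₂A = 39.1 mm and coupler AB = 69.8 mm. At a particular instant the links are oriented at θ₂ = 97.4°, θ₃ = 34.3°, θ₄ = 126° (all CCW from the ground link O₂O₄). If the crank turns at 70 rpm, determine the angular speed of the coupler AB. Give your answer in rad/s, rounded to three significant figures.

ω₂ = 7.33 rad/s (from 70 rpm).
Differentiating the loop-closure r₂e^{iθ₂}+r₃e^{iθ₃}=r₁+r₄e^{iθ₄} gives r₂ω₂e^{iθ₂}+r₃ω₃e^{iθ₃}=r₄ω₄e^{iθ₄}.
Eliminating the other unknown: ω₃ = r₂ω₂ sin(θ₄−θ₂) / [r₃ sin(θ₃−θ₄)].
Numerator sine = +0.47869; denominator sine = -0.99956.
Result = 0.0391·7.33·(+0.47869) / (0.0698·(-0.99956)) = -1.9665 rad/s; magnitude 1.9665 rad/s.

1.97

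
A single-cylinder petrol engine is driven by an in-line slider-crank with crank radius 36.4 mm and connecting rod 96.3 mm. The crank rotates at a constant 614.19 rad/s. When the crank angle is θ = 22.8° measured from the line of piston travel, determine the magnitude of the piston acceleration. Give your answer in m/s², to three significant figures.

16400

ω = 614.2 rad/s
x(θ) = r cosθ + √(L² − r² sin²θ); with ω constant, a = ω²·d²x/dθ².
d²x/dθ² = −r cosθ − r²(cos2θ)/√u − r⁴ sin²2θ/(4u^{3/2}),  u = L² − r² sin²θ = 0.00907472 m².
Substituting r = 0.0364 m, L = 0.0963 m, θ = 22.8°: d²x/dθ² = -0.043546 m.
a = ω²·d²x/dθ² = (614.2)²·(-0.043546) = -16427 m/s²;  |a| = 16427 m/s².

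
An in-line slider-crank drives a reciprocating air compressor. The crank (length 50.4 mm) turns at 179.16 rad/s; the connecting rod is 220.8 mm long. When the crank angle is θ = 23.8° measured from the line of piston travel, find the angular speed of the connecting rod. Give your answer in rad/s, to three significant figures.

ω = 179.2 rad/s
The rod makes angle φ with the slider axis where L sinφ = r sinθ; differentiating, L cosφ·φ̇ = r ω cosθ.
L cosφ = √(L² − r² sin²θ) = 0.21986 m.
|ω_rod| = r ω |cosθ| / √(L² − r² sin²θ) = 0.0504·179.2·0.91496/0.21986 = 37.577 rad/s.

37.6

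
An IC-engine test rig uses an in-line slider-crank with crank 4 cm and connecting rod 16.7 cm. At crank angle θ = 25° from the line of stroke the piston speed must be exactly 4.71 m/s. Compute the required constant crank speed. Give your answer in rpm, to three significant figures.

2180

For an in-line slider-crank, |v_piston| = rω|sinθ|·[1 + r cosθ/√(L² − r² sin²θ)].
With r = 0.04 m, L = 0.167 m, θ = 25°: the bracketed kinematic factor |dx/dθ| = 0.020593 m.
ω = v/|dx/dθ| = 4.71/0.020593 = 228.71 rad/s.
N = 60ω/(2π) = 2184.1 rpm.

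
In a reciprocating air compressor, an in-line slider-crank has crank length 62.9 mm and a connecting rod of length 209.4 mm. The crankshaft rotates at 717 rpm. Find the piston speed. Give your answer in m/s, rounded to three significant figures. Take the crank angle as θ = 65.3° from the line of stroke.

ω = 2π·717/60 = 75.08 rad/s
For an in-line slider-crank, x = r cosθ + √(L² − r² sin²θ), so v = −rω sinθ·[1 + r cosθ/√(L² − r² sin²θ)].
With r = 0.0629 m, L = 0.2094 m, θ = 65.3°: √(L² − r² sin²θ) = 0.20145 m.
v = −0.0629·75.08·0.90851·[1 + 0.0629·0.41787/0.20145] = -4.8505 m/s.
|v| = 4.8505 m/s.

4.85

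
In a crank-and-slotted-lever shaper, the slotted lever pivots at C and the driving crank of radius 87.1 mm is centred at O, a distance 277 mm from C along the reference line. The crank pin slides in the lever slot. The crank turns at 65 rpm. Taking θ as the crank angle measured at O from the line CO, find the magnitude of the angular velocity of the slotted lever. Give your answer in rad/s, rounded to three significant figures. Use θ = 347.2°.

1.61

ω = 6.807 rad/s (from 65 rpm).
Crank pin A relative to C: A = (d + r cosθ, r sinθ); lever angle φ = atan2(r sinθ, d + r cosθ).
Differentiating tanφ: φ̇ = rω(d cosθ + r)/(d² + r² + 2dr cosθ).
d² + r² + 2dr cosθ = |CA|² = 0.13137 m²;  d cosθ + r = +0.35722 m.
|ω_lever| = |0.0871·6.807·+0.35722| / 0.13137 = 1.6121 rad/s.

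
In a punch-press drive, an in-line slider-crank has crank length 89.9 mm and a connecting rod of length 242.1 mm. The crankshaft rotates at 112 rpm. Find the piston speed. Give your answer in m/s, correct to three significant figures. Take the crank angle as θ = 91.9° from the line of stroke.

ω = 2π·112/60 = 11.73 rad/s
For an in-line slider-crank, x = r cosθ + √(L² − r² sin²θ), so v = −rω sinθ·[1 + r cosθ/√(L² − r² sin²θ)].
With r = 0.0899 m, L = 0.2421 m, θ = 91.9°: √(L² − r² sin²θ) = 0.22481 m.
v = −0.0899·11.73·0.99945·[1 + 0.0899·-0.03316/0.22481] = -1.0399 m/s.
|v| = 1.0399 m/s.

1.04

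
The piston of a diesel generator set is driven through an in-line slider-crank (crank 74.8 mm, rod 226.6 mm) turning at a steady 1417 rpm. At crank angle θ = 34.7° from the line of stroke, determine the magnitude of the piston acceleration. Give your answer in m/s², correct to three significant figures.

1560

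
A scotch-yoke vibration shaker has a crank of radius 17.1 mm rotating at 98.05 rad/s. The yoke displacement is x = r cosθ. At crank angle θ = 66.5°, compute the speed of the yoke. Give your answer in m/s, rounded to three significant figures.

1.54

ω = 98.05 rad/s
x = r cosθ ⇒ ẋ = −rω sinθ.
|v| = rω|sinθ| = 0.0171·98.05·|sin 66.5°| = 1.5376 m/s.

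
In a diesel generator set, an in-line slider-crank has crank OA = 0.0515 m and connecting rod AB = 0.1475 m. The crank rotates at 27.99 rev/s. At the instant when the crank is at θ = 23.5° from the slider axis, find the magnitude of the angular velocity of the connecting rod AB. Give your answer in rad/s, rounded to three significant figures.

56.9

ω = 175.9 rad/s (converted from 27.99 rev/s).
The rod makes angle φ with the slider axis where L sinφ = r sinθ; differentiating, L cosφ·φ̇ = r ω cosθ.
L cosφ = √(L² − r² sin²θ) = 0.14606 m.
|ω_rod| = r ω |cosθ| / √(L² − r² sin²θ) = 0.0515·175.9·0.91706/0.14606 = 56.865 rad/s.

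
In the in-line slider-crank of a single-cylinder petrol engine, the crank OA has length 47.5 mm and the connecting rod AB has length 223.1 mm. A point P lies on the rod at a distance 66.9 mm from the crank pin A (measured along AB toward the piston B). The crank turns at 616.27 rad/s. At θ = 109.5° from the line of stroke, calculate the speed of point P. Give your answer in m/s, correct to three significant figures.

27.8

ω = 616.3 rad/s.  Crank-pin speed |V_A| = rω = 29.273 m/s, perpendicular to OA.
Rod angle: sinφ = −(r/L) sinθ ⇒ φ = -11.578°; ω_rod = −rω cosθ/√(L²−r²sin²θ) = +44.708 rad/s.
V_P = V_A + ω_rod × AP, with AP = 0.0669 m along the rod.
Components: V_Px = −rω sinθ − a·ω_rod·sinφ = -26.993 m/s;  V_Py = rω cosθ + a·ω_rod·cosφ = -6.8413 m/s.
|V_P| = √(V_Px² + V_Py²) = 27.847 m/s.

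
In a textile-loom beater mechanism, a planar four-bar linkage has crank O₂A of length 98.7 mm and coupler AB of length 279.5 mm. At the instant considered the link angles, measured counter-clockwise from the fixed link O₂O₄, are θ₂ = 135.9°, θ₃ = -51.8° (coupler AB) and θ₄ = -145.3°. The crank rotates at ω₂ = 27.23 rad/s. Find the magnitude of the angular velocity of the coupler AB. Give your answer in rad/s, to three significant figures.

ω₂ = 27.23 rad/s
Differentiating the loop-closure r₂e^{iθ₂}+r₃e^{iθ₃}=r₁+r₄e^{iθ₄} gives r₂ω₂e^{iθ₂}+r₃ω₃e^{iθ₃}=r₄ω₄e^{iθ₄}.
Eliminating the other unknown: ω₃ = r₂ω₂ sin(θ₄−θ₂) / [r₃ sin(θ₃−θ₄)].
Numerator sine = +0.98096; denominator sine = +0.99813.
Result = 0.0987·27.23·(+0.98096) / (0.2795·(+0.99813)) = +9.4502 rad/s; magnitude 9.4502 rad/s.

9.45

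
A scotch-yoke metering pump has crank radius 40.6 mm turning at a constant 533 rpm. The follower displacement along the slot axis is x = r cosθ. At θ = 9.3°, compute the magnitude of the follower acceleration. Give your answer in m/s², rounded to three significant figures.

ω = 55.82 rad/s (from 533 rpm).
x = r cosθ ⇒ ẍ = −rω² cosθ (ω constant).
|a| = rω²|cosθ| = 0.0406·(55.82)²·|cos 9.3°| = 124.82 m/s².

125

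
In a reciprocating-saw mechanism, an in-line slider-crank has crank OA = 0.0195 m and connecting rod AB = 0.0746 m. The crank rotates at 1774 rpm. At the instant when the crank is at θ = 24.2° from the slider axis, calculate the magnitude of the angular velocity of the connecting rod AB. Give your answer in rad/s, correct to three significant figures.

44.5

ω = 185.8 rad/s (converted from 1774 rpm).
The rod makes angle φ with the slider axis where L sinφ = r sinθ; differentiating, L cosφ·φ̇ = r ω cosθ.
L cosφ = √(L² − r² sin²θ) = 0.074171 m.
|ω_rod| = r ω |cosθ| / √(L² − r² sin²θ) = 0.0195·185.8·0.91212/0.074171 = 44.549 rad/s.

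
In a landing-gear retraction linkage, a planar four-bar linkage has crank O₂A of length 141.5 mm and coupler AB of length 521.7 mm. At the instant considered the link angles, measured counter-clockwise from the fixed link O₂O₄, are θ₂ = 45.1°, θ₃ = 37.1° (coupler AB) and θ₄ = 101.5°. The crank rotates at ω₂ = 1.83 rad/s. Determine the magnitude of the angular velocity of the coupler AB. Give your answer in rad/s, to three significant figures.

0.458

ω₂ = 1.83 rad/s
Differentiating the loop-closure r₂e^{iθ₂}+r₃e^{iθ₃}=r₁+r₄e^{iθ₄} gives r₂ω₂e^{iθ₂}+r₃ω₃e^{iθ₃}=r₄ω₄e^{iθ₄}.
Eliminating the other unknown: ω₃ = r₂ω₂ sin(θ₄−θ₂) / [r₃ sin(θ₃−θ₄)].
Numerator sine = +0.83292; denominator sine = -0.90183.
Result = 0.1415·1.83·(+0.83292) / (0.5217·(-0.90183)) = -0.45842 rad/s; magnitude 0.45842 rad/s.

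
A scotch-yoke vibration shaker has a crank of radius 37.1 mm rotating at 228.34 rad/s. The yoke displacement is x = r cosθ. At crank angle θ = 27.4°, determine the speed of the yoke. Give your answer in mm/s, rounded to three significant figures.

3900

ω = 228.3 rad/s
x = r cosθ ⇒ ẋ = −rω sinθ.
|v| = rω|sinθ| = 0.0371·228.3·|sin 27.4°| = 3.8985 m/s = 3898.5 mm/s.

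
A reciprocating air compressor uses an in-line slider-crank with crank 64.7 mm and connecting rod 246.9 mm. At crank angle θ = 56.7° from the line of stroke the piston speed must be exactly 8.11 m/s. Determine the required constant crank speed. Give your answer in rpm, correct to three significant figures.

1250

For an in-line slider-crank, |v_piston| = rω|sinθ|·[1 + r cosθ/√(L² − r² sin²θ)].
With r = 0.0647 m, L = 0.2469 m, θ = 56.7°: the bracketed kinematic factor |dx/dθ| = 0.06205 m.
ω = v/|dx/dθ| = 8.11/0.06205 = 130.7 rad/s.
N = 60ω/(2π) = 1248.1 rpm.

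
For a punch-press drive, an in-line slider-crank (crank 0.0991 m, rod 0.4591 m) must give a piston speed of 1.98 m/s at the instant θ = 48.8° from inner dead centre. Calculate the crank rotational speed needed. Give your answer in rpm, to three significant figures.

222

For an in-line slider-crank, |v_piston| = rω|sinθ|·[1 + r cosθ/√(L² − r² sin²θ)].
With r = 0.0991 m, L = 0.4591 m, θ = 48.8°: the bracketed kinematic factor |dx/dθ| = 0.085309 m.
ω = v/|dx/dθ| = 1.98/0.085309 = 23.21 rad/s.
N = 60ω/(2π) = 221.64 rpm.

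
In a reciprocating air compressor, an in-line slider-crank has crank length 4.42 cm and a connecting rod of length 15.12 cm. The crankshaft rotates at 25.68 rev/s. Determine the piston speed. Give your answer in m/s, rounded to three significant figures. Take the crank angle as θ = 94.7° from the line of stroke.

6.93

ω = 2π·25.7 = 161.4 rad/s
For an in-line slider-crank, x = r cosθ + √(L² − r² sin²θ), so v = −rω sinθ·[1 + r cosθ/√(L² − r² sin²θ)].
With r = 0.0442 m, L = 0.1512 m, θ = 94.7°: √(L² − r² sin²θ) = 0.14464 m.
v = −0.0442·161.4·0.99664·[1 + 0.0442·-0.08194/0.14464] = -6.9298 m/s.
|v| = 6.9298 m/s.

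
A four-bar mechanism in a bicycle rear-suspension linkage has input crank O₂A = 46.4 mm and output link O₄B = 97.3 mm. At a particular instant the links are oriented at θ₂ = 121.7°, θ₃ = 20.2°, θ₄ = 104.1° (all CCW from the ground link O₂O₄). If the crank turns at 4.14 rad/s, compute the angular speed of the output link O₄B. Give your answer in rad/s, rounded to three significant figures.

1.95

ω₂ = 4.14 rad/s
Differentiating the loop-closure r₂e^{iθ₂}+r₃e^{iθ₃}=r₁+r₄e^{iθ₄} gives r₂ω₂e^{iθ₂}+r₃ω₃e^{iθ₃}=r₄ω₄e^{iθ₄}.
Eliminating the other unknown: ω₄ = r₂ω₂ sin(θ₂−θ₃) / [r₄ sin(θ₄−θ₃)].
Numerator sine = +0.97992; denominator sine = +0.99434.
Result = 0.0464·4.14·(+0.97992) / (0.0973·(+0.99434)) = +1.9456 rad/s; magnitude 1.9456 rad/s.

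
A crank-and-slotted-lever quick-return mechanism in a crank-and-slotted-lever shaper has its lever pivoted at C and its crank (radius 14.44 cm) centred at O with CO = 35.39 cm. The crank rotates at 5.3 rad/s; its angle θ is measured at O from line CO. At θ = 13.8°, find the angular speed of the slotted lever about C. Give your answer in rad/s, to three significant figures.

ω = 5.3 rad/s
Crank pin A relative to C: A = (d + r cosθ, r sinθ); lever angle φ = atan2(r sinθ, d + r cosθ).
Differentiating tanφ: φ̇ = rω(d cosθ + r)/(d² + r² + 2dr cosθ).
d² + r² + 2dr cosθ = |CA|² = 0.245353 m²;  d cosθ + r = +0.48808 m.
|ω_lever| = |0.1444·5.3·+0.48808| / 0.245353 = 1.5225 rad/s.

1.52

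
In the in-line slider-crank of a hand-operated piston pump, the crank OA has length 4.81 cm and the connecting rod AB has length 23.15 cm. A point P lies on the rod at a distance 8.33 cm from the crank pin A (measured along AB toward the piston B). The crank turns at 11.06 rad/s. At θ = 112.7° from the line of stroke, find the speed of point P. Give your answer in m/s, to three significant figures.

ω = 11.06 rad/s.  Crank-pin speed |V_A| = rω = 0.53199 m/s, perpendicular to OA.
Rod angle: sinφ = −(r/L) sinθ ⇒ φ = -11.051°; ω_rod = −rω cosθ/√(L²−r²sin²θ) = +0.90356 rad/s.
V_P = V_A + ω_rod × AP, with AP = 0.0833 m along the rod.
Components: V_Px = −rω sinθ − a·ω_rod·sinφ = -0.47635 m/s;  V_Py = rω cosθ + a·ω_rod·cosφ = -0.13143 m/s.
|V_P| = √(V_Px² + V_Py²) = 0.49415 m/s.

0.494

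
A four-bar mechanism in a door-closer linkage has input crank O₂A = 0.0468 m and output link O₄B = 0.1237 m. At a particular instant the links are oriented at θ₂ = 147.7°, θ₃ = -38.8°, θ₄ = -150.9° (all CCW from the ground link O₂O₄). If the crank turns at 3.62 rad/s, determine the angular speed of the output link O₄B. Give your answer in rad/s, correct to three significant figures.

0.167

ω₂ = 3.62 rad/s
Differentiating the loop-closure r₂e^{iθ₂}+r₃e^{iθ₃}=r₁+r₄e^{iθ₄} gives r₂ω₂e^{iθ₂}+r₃ω₃e^{iθ₃}=r₄ω₄e^{iθ₄}.
Eliminating the other unknown: ω₄ = r₂ω₂ sin(θ₂−θ₃) / [r₄ sin(θ₄−θ₃)].
Numerator sine = -0.11320; denominator sine = -0.92653.
Result = 0.0468·3.62·(-0.11320) / (0.1237·(-0.92653)) = +0.16733 rad/s; magnitude 0.16733 rad/s.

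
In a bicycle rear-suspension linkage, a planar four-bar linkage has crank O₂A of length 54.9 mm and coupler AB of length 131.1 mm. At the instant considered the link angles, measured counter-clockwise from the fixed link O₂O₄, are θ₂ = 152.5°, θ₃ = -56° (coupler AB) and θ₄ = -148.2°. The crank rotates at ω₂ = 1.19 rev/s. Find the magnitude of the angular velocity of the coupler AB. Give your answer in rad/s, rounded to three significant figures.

ω₂ = 7.477 rad/s (from 1.19 rev/s).
Differentiating the loop-closure r₂e^{iθ₂}+r₃e^{iθ₃}=r₁+r₄e^{iθ₄} gives r₂ω₂e^{iθ₂}+r₃ω₃e^{iθ₃}=r₄ω₄e^{iθ₄}.
Eliminating the other unknown: ω₃ = r₂ω₂ sin(θ₄−θ₂) / [r₃ sin(θ₃−θ₄)].
Numerator sine = +0.85985; denominator sine = +0.99926.
Result = 0.0549·7.477·(+0.85985) / (0.1311·(+0.99926)) = +2.6943 rad/s; magnitude 2.6943 rad/s.

2.69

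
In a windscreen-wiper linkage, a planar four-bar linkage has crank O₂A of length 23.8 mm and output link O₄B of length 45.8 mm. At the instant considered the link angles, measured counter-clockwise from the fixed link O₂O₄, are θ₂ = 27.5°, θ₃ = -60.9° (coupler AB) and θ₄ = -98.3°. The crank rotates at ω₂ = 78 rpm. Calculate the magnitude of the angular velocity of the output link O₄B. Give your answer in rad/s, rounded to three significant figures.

ω₂ = 8.168 rad/s (from 78 rpm).
Differentiating the loop-closure r₂e^{iθ₂}+r₃e^{iθ₃}=r₁+r₄e^{iθ₄} gives r₂ω₂e^{iθ₂}+r₃ω₃e^{iθ₃}=r₄ω₄e^{iθ₄}.
Eliminating the other unknown: ω₄ = r₂ω₂ sin(θ₂−θ₃) / [r₄ sin(θ₄−θ₃)].
Numerator sine = +0.99961; denominator sine = -0.60738.
Result = 0.0238·8.168·(+0.99961) / (0.0458·(-0.60738)) = -6.9857 rad/s; magnitude 6.9857 rad/s.

6.99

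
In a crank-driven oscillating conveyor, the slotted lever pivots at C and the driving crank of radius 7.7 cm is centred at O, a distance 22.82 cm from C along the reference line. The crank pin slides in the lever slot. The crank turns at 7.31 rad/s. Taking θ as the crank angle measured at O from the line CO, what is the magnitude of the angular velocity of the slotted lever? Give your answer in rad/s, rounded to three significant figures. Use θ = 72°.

ω = 7.31 rad/s
Crank pin A relative to C: A = (d + r cosθ, r sinθ); lever angle φ = atan2(r sinθ, d + r cosθ).
Differentiating tanφ: φ̇ = rω(d cosθ + r)/(d² + r² + 2dr cosθ).
d² + r² + 2dr cosθ = |CA|² = 0.068864 m²;  d cosθ + r = +0.14752 m.
|ω_lever| = |0.077·7.31·+0.14752| / 0.068864 = 1.2058 rad/s.

1.21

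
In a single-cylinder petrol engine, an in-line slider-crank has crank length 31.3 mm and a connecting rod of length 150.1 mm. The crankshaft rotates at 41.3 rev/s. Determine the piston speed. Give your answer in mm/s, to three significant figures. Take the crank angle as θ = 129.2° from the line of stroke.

ω = 2π·41.3 = 259.5 rad/s
For an in-line slider-crank, x = r cosθ + √(L² − r² sin²θ), so v = −rω sinθ·[1 + r cosθ/√(L² − r² sin²θ)].
With r = 0.0313 m, L = 0.1501 m, θ = 129.2°: √(L² − r² sin²θ) = 0.14813 m.
v = −0.0313·259.5·0.77494·[1 + 0.0313·-0.63203/0.14813] = -5.4537 m/s.
|v| = 5.4537 m/s = 5453.7 mm/s.

5450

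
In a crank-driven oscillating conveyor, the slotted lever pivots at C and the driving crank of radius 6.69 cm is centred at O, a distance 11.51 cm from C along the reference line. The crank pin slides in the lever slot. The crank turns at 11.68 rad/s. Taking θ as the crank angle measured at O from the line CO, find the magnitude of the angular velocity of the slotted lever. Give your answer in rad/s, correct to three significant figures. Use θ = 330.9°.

ω = 11.68 rad/s
Crank pin A relative to C: A = (d + r cosθ, r sinθ); lever angle φ = atan2(r sinθ, d + r cosθ).
Differentiating tanφ: φ̇ = rω(d cosθ + r)/(d² + r² + 2dr cosθ).
d² + r² + 2dr cosθ = |CA|² = 0.03118 m²;  d cosθ + r = +0.16747 m.
|ω_lever| = |0.0669·11.68·+0.16747| / 0.03118 = 4.1969 rad/s.

4.20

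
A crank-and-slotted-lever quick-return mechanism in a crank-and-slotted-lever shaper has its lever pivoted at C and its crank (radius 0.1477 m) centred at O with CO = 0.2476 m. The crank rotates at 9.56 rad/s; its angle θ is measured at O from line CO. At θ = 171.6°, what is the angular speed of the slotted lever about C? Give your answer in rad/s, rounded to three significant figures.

12.8

ω = 9.56 rad/s
Crank pin A relative to C: A = (d + r cosθ, r sinθ); lever angle φ = atan2(r sinθ, d + r cosθ).
Differentiating tanφ: φ̇ = rω(d cosθ + r)/(d² + r² + 2dr cosθ).
d² + r² + 2dr cosθ = |CA|² = 0.0107646 m²;  d cosθ + r = -0.097244 m.
|ω_lever| = |0.1477·9.56·-0.097244| / 0.0107646 = 12.756 rad/s.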